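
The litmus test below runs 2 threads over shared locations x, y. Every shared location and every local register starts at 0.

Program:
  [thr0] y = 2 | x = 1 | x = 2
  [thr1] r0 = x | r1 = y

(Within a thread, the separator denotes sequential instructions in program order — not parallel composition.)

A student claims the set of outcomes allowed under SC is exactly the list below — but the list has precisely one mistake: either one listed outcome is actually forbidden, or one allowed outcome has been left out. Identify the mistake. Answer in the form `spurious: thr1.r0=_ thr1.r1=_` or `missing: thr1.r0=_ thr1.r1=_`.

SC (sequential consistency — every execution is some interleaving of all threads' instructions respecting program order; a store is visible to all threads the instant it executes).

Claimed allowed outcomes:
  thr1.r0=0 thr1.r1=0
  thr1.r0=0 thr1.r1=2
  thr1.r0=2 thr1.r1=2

missing: thr1.r0=1 thr1.r1=2

outcome vector order: (thr1.r0,thr1.r1)
SC: 4 outcomes — {<0 0>; <0 2>; <1 2>; <2 2>}
SC∖claimed = {<1 2>}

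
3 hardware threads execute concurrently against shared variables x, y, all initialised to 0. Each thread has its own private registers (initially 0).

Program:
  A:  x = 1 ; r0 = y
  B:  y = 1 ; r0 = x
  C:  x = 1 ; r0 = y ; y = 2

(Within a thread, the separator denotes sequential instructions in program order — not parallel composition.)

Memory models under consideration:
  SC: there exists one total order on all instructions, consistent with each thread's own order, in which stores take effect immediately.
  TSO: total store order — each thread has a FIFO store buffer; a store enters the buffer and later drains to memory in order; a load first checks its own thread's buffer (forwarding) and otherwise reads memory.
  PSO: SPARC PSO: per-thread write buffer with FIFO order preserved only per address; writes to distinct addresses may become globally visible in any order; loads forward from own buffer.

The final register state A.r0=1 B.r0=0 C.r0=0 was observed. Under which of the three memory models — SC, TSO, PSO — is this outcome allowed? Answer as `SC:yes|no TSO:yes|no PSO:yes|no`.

SC:no TSO:yes PSO:yes

outcome vector order: (A.r0,B.r0,C.r0)
under SC → 010; 011; 101; 110; 111; 201; 210; 211
under TSO → 000; 001; 010; 011; 100; 101; 110; 111; 200; 201; 210; 211
under PSO → 000; 001; 010; 011; 100; 101; 110; 111; 200; 201; 210; 211
target 100 ∈ {TSO,PSO}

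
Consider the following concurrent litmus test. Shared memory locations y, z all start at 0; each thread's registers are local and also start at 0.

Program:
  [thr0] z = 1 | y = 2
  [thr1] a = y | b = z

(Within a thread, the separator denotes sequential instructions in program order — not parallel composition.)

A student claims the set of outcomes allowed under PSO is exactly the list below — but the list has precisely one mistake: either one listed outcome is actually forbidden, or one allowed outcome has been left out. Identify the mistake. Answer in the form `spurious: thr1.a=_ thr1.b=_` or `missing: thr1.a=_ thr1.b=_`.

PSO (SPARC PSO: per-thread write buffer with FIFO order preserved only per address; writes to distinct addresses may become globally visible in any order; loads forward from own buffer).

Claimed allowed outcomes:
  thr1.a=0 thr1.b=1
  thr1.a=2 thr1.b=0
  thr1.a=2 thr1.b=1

outcome vector order: (thr1.a,thr1.b)
PSO: 4 outcomes — {(0,0) (0,1) (2,0) (2,1)}
PSO∖claimed = {(0,0)}

missing: thr1.a=0 thr1.b=0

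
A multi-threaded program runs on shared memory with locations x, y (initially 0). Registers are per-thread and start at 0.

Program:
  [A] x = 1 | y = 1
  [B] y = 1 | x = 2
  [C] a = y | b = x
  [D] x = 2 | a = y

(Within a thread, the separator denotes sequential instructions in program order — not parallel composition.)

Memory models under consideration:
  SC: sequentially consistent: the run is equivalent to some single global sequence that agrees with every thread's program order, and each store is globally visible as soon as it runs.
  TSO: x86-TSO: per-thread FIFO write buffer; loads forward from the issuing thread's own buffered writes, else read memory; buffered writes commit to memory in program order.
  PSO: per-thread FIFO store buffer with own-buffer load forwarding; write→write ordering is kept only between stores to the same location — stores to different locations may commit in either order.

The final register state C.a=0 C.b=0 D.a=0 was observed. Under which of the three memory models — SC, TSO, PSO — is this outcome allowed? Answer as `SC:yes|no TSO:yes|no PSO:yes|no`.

outcome vector order: (C.a,C.b,D.a)
SC (11): 000 001 010 011 020 021 101 110 111 120 121
TSO (12): 000 001 010 011 020 021 100 101 110 111 120 121
PSO (12): 000 001 010 011 020 021 100 101 110 111 120 121
target 000 ∈ {SC,TSO,PSO}

SC:yes TSO:yes PSO:yes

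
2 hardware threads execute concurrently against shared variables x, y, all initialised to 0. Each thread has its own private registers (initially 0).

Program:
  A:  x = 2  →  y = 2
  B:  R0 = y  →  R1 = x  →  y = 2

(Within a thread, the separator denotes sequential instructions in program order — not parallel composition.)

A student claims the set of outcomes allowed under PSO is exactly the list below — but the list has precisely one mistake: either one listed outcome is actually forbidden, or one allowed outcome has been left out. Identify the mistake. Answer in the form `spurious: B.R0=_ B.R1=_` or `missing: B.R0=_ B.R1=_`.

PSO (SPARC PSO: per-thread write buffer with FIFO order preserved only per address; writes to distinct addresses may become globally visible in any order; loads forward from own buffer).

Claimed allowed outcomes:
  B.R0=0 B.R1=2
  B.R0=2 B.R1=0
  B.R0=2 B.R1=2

outcome vector order: (B.R0,B.R1)
[PSO] allowed = {0/0 0/2 2/0 2/2}
PSO∖claimed = {0/0}

missing: B.R0=0 B.R1=0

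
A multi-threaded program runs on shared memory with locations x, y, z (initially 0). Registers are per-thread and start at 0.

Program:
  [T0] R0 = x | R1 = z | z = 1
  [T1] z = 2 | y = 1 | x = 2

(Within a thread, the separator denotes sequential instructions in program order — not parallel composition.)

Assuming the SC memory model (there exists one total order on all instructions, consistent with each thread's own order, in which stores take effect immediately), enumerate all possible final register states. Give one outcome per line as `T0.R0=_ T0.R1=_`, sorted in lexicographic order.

T0.R0=0 T0.R1=0
T0.R0=0 T0.R1=2
T0.R0=2 T0.R1=2

outcome vector order: (T0.R0,T0.R1)
|SC outcomes| = 3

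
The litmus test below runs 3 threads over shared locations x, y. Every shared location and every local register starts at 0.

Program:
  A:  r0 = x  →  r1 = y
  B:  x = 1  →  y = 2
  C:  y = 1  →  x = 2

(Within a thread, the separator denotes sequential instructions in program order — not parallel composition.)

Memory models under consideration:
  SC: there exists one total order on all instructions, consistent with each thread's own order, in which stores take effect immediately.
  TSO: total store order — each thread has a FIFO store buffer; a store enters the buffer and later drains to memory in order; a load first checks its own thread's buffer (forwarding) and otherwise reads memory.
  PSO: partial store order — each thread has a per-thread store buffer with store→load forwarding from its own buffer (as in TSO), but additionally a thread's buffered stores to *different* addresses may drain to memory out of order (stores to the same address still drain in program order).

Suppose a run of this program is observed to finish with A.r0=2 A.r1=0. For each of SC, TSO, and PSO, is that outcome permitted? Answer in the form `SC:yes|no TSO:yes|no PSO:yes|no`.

SC:no TSO:no PSO:yes

outcome vector order: (A.r0,A.r1)
[SC] allowed = {0/0, 0/1, 0/2, 1/0, 1/1, 1/2, 2/1, 2/2}
[TSO] allowed = {0/0, 0/1, 0/2, 1/0, 1/1, 1/2, 2/1, 2/2}
[PSO] allowed = {0/0, 0/1, 0/2, 1/0, 1/1, 1/2, 2/0, 2/1, 2/2}
target 2/0 ∈ {PSO}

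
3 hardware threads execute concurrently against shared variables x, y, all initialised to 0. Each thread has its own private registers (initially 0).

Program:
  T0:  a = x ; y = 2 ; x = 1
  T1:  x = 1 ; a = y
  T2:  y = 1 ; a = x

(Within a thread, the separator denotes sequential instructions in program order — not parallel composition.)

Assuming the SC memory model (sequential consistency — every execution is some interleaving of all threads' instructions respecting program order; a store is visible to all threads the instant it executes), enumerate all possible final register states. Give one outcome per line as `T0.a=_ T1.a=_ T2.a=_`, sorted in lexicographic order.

outcome vector order: (T0.a,T1.a,T2.a)
|SC outcomes| = 10

T0.a=0 T1.a=0 T2.a=1
T0.a=0 T1.a=1 T2.a=0
T0.a=0 T1.a=1 T2.a=1
T0.a=0 T1.a=2 T2.a=0
T0.a=0 T1.a=2 T2.a=1
T0.a=1 T1.a=0 T2.a=1
T0.a=1 T1.a=1 T2.a=0
T0.a=1 T1.a=1 T2.a=1
T0.a=1 T1.a=2 T2.a=0
T0.a=1 T1.a=2 T2.a=1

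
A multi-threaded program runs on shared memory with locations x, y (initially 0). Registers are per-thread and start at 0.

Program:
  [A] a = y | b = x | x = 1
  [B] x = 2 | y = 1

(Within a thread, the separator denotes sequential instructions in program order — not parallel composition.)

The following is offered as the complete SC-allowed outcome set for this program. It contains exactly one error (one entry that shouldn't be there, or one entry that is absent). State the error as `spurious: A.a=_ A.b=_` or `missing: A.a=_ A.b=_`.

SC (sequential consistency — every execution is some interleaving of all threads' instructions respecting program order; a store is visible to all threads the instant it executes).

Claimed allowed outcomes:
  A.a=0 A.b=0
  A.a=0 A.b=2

missing: A.a=1 A.b=2

outcome vector order: (A.a,A.b)
SC (3): 0/0 0/2 1/2
SC∖claimed = {1/2}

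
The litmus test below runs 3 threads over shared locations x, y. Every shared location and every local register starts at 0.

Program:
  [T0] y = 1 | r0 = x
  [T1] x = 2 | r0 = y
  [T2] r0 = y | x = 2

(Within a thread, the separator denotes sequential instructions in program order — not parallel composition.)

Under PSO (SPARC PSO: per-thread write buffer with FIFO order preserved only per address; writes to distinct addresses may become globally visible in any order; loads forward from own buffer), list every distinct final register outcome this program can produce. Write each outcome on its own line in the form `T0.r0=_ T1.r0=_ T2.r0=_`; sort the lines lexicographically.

outcome vector order: (T0.r0,T1.r0,T2.r0)
|PSO outcomes| = 8

T0.r0=0 T1.r0=0 T2.r0=0
T0.r0=0 T1.r0=0 T2.r0=1
T0.r0=0 T1.r0=1 T2.r0=0
T0.r0=0 T1.r0=1 T2.r0=1
T0.r0=2 T1.r0=0 T2.r0=0
T0.r0=2 T1.r0=0 T2.r0=1
T0.r0=2 T1.r0=1 T2.r0=0
T0.r0=2 T1.r0=1 T2.r0=1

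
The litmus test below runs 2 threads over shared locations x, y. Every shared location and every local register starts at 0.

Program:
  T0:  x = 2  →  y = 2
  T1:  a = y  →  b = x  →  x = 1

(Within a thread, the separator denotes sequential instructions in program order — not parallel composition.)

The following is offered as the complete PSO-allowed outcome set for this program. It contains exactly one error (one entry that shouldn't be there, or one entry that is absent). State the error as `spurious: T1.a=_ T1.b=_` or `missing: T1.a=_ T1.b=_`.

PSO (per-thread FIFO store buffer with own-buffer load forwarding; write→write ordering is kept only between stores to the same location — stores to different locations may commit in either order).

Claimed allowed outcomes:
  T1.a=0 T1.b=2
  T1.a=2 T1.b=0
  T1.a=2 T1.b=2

missing: T1.a=0 T1.b=0

outcome vector order: (T1.a,T1.b)
under PSO → (0,0); (0,2); (2,0); (2,2)
PSO∖claimed = {(0,0)}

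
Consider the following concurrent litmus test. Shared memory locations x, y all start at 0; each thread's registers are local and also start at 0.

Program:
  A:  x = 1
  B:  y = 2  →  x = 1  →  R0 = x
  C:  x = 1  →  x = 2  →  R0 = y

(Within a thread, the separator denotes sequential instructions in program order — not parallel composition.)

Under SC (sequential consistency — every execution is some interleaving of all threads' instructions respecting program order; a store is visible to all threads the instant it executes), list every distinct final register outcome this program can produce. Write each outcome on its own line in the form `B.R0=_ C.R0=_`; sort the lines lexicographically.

B.R0=1 C.R0=0
B.R0=1 C.R0=2
B.R0=2 C.R0=2

outcome vector order: (B.R0,C.R0)
|SC outcomes| = 3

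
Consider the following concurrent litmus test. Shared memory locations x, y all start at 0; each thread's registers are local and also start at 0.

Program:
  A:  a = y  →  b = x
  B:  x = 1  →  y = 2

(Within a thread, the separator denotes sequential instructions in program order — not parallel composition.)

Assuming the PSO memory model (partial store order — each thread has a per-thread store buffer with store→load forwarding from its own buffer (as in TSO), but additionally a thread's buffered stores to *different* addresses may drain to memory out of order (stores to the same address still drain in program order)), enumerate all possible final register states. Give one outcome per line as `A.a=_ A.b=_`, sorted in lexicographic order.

A.a=0 A.b=0
A.a=0 A.b=1
A.a=2 A.b=0
A.a=2 A.b=1

outcome vector order: (A.a,A.b)
|PSO outcomes| = 4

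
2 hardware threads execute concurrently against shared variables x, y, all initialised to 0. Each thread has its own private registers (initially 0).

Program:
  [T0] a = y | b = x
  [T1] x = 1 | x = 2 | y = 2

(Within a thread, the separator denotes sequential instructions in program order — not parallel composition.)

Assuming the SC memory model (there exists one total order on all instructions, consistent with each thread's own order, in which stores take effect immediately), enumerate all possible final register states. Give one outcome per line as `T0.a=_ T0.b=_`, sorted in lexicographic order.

outcome vector order: (T0.a,T0.b)
|SC outcomes| = 4

T0.a=0 T0.b=0
T0.a=0 T0.b=1
T0.a=0 T0.b=2
T0.a=2 T0.b=2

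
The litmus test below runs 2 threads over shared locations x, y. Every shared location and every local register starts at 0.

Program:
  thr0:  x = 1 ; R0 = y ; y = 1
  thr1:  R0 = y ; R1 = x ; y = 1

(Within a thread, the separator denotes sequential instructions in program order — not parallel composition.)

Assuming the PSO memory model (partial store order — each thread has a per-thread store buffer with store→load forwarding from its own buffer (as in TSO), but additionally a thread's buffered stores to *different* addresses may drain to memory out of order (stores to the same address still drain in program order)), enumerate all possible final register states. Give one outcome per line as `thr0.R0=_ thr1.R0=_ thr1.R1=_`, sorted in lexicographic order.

outcome vector order: (thr0.R0,thr1.R0,thr1.R1)
|PSO outcomes| = 6

thr0.R0=0 thr1.R0=0 thr1.R1=0
thr0.R0=0 thr1.R0=0 thr1.R1=1
thr0.R0=0 thr1.R0=1 thr1.R1=0
thr0.R0=0 thr1.R0=1 thr1.R1=1
thr0.R0=1 thr1.R0=0 thr1.R1=0
thr0.R0=1 thr1.R0=0 thr1.R1=1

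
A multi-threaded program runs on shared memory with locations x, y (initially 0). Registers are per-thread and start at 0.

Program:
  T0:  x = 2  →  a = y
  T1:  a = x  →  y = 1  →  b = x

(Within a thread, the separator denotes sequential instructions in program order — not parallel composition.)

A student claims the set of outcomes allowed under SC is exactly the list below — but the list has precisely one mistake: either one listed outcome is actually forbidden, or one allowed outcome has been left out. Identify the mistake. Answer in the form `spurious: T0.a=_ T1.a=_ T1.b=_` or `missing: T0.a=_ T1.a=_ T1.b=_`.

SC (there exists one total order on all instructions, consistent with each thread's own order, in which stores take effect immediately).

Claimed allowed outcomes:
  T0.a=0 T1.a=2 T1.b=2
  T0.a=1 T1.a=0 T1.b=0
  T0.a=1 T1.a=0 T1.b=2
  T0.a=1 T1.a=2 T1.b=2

outcome vector order: (T0.a,T1.a,T1.b)
[SC] allowed = {0/0/2 0/2/2 1/0/0 1/0/2 1/2/2}
SC∖claimed = {0/0/2}

missing: T0.a=0 T1.a=0 T1.b=2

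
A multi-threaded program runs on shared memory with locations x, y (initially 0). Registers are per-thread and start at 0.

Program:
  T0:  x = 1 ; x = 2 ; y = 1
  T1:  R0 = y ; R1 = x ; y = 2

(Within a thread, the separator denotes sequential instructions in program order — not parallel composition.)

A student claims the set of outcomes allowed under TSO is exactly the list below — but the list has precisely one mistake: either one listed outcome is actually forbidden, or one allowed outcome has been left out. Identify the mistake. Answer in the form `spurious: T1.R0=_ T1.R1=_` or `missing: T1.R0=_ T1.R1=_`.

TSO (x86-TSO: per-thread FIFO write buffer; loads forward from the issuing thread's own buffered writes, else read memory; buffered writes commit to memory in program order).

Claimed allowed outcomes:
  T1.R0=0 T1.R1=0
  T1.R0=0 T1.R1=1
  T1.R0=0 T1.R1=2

missing: T1.R0=1 T1.R1=2

outcome vector order: (T1.R0,T1.R1)
TSO (4): (0,0), (0,1), (0,2), (1,2)
TSO∖claimed = {(1,2)}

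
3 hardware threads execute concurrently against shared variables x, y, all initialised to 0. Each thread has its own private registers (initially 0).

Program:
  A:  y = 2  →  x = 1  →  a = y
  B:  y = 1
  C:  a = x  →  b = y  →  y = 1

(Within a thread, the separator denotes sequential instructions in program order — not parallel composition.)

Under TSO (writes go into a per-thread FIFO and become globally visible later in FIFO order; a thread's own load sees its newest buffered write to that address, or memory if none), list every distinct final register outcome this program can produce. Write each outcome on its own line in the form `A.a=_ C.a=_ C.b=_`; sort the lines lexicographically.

A.a=1 C.a=0 C.b=0
A.a=1 C.a=0 C.b=1
A.a=1 C.a=0 C.b=2
A.a=1 C.a=1 C.b=1
A.a=1 C.a=1 C.b=2
A.a=2 C.a=0 C.b=0
A.a=2 C.a=0 C.b=1
A.a=2 C.a=0 C.b=2
A.a=2 C.a=1 C.b=1
A.a=2 C.a=1 C.b=2

outcome vector order: (A.a,C.a,C.b)
|TSO outcomes| = 10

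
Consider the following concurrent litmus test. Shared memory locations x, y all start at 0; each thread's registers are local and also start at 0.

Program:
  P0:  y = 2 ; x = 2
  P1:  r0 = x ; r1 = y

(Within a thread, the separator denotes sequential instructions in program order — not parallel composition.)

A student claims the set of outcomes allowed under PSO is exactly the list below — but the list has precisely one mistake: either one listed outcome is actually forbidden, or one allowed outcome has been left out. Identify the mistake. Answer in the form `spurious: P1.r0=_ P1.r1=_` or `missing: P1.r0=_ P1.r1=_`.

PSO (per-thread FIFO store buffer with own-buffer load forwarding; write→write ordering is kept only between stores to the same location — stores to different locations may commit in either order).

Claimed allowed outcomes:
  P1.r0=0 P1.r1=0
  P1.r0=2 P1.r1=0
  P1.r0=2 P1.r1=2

missing: P1.r0=0 P1.r1=2

outcome vector order: (P1.r0,P1.r1)
under PSO → (0,0); (0,2); (2,0); (2,2)
PSO∖claimed = {(0,2)}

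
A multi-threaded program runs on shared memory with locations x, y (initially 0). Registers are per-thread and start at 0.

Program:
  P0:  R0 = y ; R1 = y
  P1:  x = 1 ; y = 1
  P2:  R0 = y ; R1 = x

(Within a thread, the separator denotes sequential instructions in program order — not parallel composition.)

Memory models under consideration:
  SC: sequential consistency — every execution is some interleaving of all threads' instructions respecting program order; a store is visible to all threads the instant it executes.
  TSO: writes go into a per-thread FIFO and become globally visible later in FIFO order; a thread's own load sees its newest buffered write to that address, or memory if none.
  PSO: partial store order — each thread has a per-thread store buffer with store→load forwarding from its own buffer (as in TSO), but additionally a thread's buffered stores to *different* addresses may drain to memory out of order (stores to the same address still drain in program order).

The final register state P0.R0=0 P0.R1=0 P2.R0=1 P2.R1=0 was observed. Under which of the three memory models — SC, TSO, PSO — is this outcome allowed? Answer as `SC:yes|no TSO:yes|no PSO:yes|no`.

SC:no TSO:no PSO:yes

outcome vector order: (P0.R0,P0.R1,P2.R0,P2.R1)
SC (9): 0/0/0/0, 0/0/0/1, 0/0/1/1, 0/1/0/0, 0/1/0/1, 0/1/1/1, 1/1/0/0, 1/1/0/1, 1/1/1/1
TSO (9): 0/0/0/0, 0/0/0/1, 0/0/1/1, 0/1/0/0, 0/1/0/1, 0/1/1/1, 1/1/0/0, 1/1/0/1, 1/1/1/1
PSO (12): 0/0/0/0, 0/0/0/1, 0/0/1/0, 0/0/1/1, 0/1/0/0, 0/1/0/1, 0/1/1/0, 0/1/1/1, 1/1/0/0, 1/1/0/1, 1/1/1/0, 1/1/1/1
target 0/0/1/0 ∈ {PSO}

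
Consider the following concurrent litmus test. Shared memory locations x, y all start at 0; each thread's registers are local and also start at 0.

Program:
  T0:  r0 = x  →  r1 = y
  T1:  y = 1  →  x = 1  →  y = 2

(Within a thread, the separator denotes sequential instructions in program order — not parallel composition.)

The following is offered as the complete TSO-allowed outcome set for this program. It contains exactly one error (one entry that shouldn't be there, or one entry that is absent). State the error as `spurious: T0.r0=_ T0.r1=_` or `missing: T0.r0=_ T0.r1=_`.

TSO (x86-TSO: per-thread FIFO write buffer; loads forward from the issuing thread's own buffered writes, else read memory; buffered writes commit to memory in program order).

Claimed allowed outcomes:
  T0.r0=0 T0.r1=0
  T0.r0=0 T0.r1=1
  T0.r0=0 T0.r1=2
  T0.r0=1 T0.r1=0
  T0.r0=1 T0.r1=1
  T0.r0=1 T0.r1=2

spurious: T0.r0=1 T0.r1=0

outcome vector order: (T0.r0,T0.r1)
under TSO → 0/0, 0/1, 0/2, 1/1, 1/2
claimed∖TSO = {1/0}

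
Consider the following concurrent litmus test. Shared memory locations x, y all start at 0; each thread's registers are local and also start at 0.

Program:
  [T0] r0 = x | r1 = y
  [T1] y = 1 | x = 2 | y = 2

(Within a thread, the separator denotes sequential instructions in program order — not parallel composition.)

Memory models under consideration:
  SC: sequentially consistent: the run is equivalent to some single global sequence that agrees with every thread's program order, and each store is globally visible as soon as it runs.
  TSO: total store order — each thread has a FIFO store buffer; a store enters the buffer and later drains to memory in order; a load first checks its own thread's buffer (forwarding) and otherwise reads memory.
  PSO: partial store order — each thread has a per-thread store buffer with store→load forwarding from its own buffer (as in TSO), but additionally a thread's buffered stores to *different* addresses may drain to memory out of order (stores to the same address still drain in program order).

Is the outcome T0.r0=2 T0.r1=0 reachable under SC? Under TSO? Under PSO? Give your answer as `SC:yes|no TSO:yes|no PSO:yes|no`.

SC:no TSO:no PSO:yes

outcome vector order: (T0.r0,T0.r1)
SC (5): 0/0, 0/1, 0/2, 2/1, 2/2
TSO (5): 0/0, 0/1, 0/2, 2/1, 2/2
PSO (6): 0/0, 0/1, 0/2, 2/0, 2/1, 2/2
target 2/0 ∈ {PSO}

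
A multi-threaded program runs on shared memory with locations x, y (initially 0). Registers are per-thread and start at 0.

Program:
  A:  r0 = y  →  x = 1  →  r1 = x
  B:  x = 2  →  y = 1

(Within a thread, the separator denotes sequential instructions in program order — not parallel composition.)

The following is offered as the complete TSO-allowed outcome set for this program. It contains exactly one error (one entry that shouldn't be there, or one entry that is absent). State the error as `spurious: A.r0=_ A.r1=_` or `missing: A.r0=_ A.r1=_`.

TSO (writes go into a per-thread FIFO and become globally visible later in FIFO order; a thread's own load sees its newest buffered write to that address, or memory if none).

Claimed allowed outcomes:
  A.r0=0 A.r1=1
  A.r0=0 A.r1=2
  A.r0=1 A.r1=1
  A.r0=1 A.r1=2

spurious: A.r0=1 A.r1=2

outcome vector order: (A.r0,A.r1)
TSO: 3 outcomes — {0/1, 0/2, 1/1}
claimed∖TSO = {1/2}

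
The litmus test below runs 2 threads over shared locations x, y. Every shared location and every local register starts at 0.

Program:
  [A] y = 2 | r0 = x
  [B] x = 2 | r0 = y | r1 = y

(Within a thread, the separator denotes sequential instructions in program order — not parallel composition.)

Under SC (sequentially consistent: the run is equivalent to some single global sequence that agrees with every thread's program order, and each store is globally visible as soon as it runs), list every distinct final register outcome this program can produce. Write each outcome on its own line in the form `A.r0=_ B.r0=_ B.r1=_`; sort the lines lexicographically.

outcome vector order: (A.r0,B.r0,B.r1)
|SC outcomes| = 4

A.r0=0 B.r0=2 B.r1=2
A.r0=2 B.r0=0 B.r1=0
A.r0=2 B.r0=0 B.r1=2
A.r0=2 B.r0=2 B.r1=2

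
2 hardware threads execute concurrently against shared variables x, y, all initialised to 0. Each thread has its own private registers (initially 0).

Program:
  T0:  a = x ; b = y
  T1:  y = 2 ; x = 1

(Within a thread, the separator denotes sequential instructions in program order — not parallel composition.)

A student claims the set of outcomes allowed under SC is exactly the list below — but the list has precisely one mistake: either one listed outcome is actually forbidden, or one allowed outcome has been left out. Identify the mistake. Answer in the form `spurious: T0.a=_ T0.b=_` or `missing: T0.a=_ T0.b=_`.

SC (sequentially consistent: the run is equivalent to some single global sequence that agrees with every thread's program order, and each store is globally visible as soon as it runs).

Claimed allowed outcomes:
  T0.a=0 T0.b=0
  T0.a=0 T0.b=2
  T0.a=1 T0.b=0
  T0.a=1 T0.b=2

spurious: T0.a=1 T0.b=0

outcome vector order: (T0.a,T0.b)
[SC] allowed = {<0 0>; <0 2>; <1 2>}
claimed∖SC = {<1 0>}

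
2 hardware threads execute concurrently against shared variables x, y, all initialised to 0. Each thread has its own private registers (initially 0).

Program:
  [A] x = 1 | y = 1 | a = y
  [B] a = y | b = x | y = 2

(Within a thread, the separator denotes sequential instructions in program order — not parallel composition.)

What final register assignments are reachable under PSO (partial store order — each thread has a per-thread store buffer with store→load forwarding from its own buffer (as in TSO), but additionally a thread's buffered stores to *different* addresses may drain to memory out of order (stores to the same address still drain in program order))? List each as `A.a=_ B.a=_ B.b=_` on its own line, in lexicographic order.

A.a=1 B.a=0 B.b=0
A.a=1 B.a=0 B.b=1
A.a=1 B.a=1 B.b=0
A.a=1 B.a=1 B.b=1
A.a=2 B.a=0 B.b=0
A.a=2 B.a=0 B.b=1
A.a=2 B.a=1 B.b=0
A.a=2 B.a=1 B.b=1

outcome vector order: (A.a,B.a,B.b)
|PSO outcomes| = 8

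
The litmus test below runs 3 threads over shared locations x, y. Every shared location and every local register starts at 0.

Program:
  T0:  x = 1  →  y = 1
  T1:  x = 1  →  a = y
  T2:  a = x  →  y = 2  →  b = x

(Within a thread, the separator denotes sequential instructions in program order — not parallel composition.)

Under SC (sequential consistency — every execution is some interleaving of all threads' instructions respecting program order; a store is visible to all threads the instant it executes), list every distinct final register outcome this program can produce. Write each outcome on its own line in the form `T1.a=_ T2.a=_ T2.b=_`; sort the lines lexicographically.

T1.a=0 T2.a=0 T2.b=1
T1.a=0 T2.a=1 T2.b=1
T1.a=1 T2.a=0 T2.b=0
T1.a=1 T2.a=0 T2.b=1
T1.a=1 T2.a=1 T2.b=1
T1.a=2 T2.a=0 T2.b=0
T1.a=2 T2.a=0 T2.b=1
T1.a=2 T2.a=1 T2.b=1

outcome vector order: (T1.a,T2.a,T2.b)
|SC outcomes| = 8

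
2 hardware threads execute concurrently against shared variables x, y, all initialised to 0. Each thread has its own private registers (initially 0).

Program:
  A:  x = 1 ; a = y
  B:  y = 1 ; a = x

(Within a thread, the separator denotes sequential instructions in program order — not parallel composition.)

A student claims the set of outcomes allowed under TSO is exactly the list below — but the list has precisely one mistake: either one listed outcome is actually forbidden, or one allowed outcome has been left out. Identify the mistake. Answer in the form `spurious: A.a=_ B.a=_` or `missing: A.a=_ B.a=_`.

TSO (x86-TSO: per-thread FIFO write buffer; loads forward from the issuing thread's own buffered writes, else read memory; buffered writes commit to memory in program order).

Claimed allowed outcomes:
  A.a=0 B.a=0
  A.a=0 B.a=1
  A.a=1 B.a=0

missing: A.a=1 B.a=1

outcome vector order: (A.a,B.a)
under TSO → 00 01 10 11
TSO∖claimed = {11}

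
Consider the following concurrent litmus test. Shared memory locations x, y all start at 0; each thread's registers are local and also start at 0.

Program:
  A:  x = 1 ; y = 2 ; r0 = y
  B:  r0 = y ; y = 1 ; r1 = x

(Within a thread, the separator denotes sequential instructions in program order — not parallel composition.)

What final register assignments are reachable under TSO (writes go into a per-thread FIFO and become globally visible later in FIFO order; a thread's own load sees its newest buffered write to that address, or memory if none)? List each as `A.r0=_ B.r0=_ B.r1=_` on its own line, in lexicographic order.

A.r0=1 B.r0=0 B.r1=0
A.r0=1 B.r0=0 B.r1=1
A.r0=1 B.r0=2 B.r1=1
A.r0=2 B.r0=0 B.r1=0
A.r0=2 B.r0=0 B.r1=1
A.r0=2 B.r0=2 B.r1=1

outcome vector order: (A.r0,B.r0,B.r1)
|TSO outcomes| = 6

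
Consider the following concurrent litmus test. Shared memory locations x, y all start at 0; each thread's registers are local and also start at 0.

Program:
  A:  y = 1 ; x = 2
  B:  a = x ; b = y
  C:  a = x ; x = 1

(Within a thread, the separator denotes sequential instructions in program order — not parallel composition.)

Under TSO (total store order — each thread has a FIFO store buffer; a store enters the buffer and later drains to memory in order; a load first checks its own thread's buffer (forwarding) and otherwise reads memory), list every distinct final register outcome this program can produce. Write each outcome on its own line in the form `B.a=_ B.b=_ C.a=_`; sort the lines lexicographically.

outcome vector order: (B.a,B.b,C.a)
|TSO outcomes| = 9

B.a=0 B.b=0 C.a=0
B.a=0 B.b=0 C.a=2
B.a=0 B.b=1 C.a=0
B.a=0 B.b=1 C.a=2
B.a=1 B.b=0 C.a=0
B.a=1 B.b=1 C.a=0
B.a=1 B.b=1 C.a=2
B.a=2 B.b=1 C.a=0
B.a=2 B.b=1 C.a=2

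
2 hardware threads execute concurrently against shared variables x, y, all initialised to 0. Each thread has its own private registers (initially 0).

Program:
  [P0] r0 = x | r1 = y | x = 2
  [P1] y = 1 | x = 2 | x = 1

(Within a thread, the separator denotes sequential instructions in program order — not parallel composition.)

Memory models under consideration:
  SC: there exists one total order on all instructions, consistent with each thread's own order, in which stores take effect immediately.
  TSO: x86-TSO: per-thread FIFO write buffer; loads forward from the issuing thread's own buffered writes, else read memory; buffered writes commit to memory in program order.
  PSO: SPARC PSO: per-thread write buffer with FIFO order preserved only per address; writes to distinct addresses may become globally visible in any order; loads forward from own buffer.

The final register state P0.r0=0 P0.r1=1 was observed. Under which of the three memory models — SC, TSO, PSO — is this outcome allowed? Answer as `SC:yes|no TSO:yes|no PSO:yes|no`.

outcome vector order: (P0.r0,P0.r1)
under SC → <0 0>, <0 1>, <1 1>, <2 1>
under TSO → <0 0>, <0 1>, <1 1>, <2 1>
under PSO → <0 0>, <0 1>, <1 0>, <1 1>, <2 0>, <2 1>
target <0 1> ∈ {SC,TSO,PSO}

SC:yes TSO:yes PSO:yes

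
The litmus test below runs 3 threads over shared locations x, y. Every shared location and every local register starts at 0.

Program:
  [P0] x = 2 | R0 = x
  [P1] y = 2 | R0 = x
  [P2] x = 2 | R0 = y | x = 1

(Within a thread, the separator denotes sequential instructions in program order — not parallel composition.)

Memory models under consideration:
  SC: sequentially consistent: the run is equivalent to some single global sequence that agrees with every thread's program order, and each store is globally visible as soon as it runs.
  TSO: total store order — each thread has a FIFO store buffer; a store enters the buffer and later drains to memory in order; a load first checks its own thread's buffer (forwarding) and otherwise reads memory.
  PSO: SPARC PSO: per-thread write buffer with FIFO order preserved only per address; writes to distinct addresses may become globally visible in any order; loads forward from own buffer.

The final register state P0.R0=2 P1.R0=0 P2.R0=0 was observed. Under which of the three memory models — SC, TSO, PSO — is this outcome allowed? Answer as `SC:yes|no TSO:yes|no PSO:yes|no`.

outcome vector order: (P0.R0,P1.R0,P2.R0)
[SC] allowed = {<1 0 2>; <1 1 0>; <1 1 2>; <1 2 0>; <1 2 2>; <2 0 2>; <2 1 0>; <2 1 2>; <2 2 0>; <2 2 2>}
[TSO] allowed = {<1 0 0>; <1 0 2>; <1 1 0>; <1 1 2>; <1 2 0>; <1 2 2>; <2 0 0>; <2 0 2>; <2 1 0>; <2 1 2>; <2 2 0>; <2 2 2>}
[PSO] allowed = {<1 0 0>; <1 0 2>; <1 1 0>; <1 1 2>; <1 2 0>; <1 2 2>; <2 0 0>; <2 0 2>; <2 1 0>; <2 1 2>; <2 2 0>; <2 2 2>}
target <2 0 0> ∈ {TSO,PSO}

SC:no TSO:yes PSO:yes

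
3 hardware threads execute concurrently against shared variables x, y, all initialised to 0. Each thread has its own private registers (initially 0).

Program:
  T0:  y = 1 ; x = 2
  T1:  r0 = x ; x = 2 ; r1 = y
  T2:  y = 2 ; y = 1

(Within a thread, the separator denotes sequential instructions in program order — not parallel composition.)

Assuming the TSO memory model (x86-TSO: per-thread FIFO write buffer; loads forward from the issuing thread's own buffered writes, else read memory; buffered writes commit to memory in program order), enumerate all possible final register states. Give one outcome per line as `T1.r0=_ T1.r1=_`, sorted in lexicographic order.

outcome vector order: (T1.r0,T1.r1)
|TSO outcomes| = 5

T1.r0=0 T1.r1=0
T1.r0=0 T1.r1=1
T1.r0=0 T1.r1=2
T1.r0=2 T1.r1=1
T1.r0=2 T1.r1=2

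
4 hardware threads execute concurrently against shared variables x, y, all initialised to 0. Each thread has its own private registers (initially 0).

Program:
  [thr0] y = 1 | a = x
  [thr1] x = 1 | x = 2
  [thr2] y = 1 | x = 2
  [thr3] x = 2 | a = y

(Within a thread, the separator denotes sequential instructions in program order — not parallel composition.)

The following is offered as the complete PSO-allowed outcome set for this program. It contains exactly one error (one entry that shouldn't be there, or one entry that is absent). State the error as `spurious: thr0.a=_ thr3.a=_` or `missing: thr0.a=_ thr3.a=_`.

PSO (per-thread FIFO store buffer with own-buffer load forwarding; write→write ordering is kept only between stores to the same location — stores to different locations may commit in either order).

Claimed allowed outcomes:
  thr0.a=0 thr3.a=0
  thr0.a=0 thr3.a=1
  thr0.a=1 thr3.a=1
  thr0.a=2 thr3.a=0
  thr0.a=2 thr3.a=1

outcome vector order: (thr0.a,thr3.a)
PSO: 6 outcomes — {00; 01; 10; 11; 20; 21}
PSO∖claimed = {10}

missing: thr0.a=1 thr3.a=0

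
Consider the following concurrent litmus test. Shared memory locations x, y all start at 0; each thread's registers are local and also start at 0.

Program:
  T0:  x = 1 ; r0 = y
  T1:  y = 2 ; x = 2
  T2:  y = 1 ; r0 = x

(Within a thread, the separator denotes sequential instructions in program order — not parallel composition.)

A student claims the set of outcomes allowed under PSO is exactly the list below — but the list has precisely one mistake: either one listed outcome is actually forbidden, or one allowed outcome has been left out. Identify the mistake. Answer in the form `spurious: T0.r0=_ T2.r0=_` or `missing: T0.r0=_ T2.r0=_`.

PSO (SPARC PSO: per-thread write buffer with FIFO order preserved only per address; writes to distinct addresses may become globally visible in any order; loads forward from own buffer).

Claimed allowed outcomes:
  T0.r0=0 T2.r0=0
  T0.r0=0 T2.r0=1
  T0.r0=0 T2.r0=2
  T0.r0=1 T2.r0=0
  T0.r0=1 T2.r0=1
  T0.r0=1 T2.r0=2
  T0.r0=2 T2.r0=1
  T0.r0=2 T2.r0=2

missing: T0.r0=2 T2.r0=0

outcome vector order: (T0.r0,T2.r0)
PSO (9): (0,0), (0,1), (0,2), (1,0), (1,1), (1,2), (2,0), (2,1), (2,2)
PSO∖claimed = {(2,0)}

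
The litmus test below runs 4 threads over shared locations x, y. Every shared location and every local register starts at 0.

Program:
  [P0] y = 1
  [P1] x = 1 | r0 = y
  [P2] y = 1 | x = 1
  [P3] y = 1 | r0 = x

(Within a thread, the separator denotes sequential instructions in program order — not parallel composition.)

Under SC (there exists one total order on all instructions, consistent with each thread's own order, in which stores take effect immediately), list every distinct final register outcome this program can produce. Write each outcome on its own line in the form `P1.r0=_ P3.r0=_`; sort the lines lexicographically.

outcome vector order: (P1.r0,P3.r0)
|SC outcomes| = 3

P1.r0=0 P3.r0=1
P1.r0=1 P3.r0=0
P1.r0=1 P3.r0=1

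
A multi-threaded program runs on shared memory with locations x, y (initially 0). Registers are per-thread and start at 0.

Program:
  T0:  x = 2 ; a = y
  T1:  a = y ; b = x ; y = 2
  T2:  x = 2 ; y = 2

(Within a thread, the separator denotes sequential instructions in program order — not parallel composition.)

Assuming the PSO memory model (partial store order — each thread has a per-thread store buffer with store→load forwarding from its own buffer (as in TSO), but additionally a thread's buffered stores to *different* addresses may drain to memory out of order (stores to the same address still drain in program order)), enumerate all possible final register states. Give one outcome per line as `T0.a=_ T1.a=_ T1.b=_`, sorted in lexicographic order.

T0.a=0 T1.a=0 T1.b=0
T0.a=0 T1.a=0 T1.b=2
T0.a=0 T1.a=2 T1.b=0
T0.a=0 T1.a=2 T1.b=2
T0.a=2 T1.a=0 T1.b=0
T0.a=2 T1.a=0 T1.b=2
T0.a=2 T1.a=2 T1.b=0
T0.a=2 T1.a=2 T1.b=2

outcome vector order: (T0.a,T1.a,T1.b)
|PSO outcomes| = 8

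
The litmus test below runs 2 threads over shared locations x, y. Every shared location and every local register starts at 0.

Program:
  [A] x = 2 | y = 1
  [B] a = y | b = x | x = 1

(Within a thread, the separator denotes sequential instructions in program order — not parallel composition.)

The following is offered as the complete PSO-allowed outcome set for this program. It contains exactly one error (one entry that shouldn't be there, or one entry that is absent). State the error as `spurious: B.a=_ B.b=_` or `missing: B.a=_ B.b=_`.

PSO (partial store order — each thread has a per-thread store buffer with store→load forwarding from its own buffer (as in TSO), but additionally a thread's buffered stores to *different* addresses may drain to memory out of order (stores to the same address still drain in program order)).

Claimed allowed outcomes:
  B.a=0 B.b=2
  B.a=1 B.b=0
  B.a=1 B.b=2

missing: B.a=0 B.b=0

outcome vector order: (B.a,B.b)
PSO (4): 00 02 10 12
PSO∖claimed = {00}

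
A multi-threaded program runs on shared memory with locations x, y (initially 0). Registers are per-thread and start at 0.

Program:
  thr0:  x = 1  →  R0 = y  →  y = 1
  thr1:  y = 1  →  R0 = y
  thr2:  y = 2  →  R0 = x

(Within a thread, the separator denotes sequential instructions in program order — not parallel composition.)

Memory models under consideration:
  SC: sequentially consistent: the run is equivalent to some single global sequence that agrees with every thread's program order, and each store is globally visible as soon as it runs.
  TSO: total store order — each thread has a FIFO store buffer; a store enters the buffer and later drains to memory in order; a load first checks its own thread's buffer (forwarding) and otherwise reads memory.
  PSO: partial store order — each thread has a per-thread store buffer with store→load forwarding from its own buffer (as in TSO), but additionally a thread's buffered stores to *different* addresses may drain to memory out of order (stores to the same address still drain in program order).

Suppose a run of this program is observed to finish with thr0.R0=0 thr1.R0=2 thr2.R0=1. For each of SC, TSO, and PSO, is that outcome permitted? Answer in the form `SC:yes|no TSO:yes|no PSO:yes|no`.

SC:yes TSO:yes PSO:yes

outcome vector order: (thr0.R0,thr1.R0,thr2.R0)
SC (9): <0 1 1>, <0 2 1>, <1 1 0>, <1 1 1>, <1 2 1>, <2 1 0>, <2 1 1>, <2 2 0>, <2 2 1>
TSO (12): <0 1 0>, <0 1 1>, <0 2 0>, <0 2 1>, <1 1 0>, <1 1 1>, <1 2 0>, <1 2 1>, <2 1 0>, <2 1 1>, <2 2 0>, <2 2 1>
PSO (12): <0 1 0>, <0 1 1>, <0 2 0>, <0 2 1>, <1 1 0>, <1 1 1>, <1 2 0>, <1 2 1>, <2 1 0>, <2 1 1>, <2 2 0>, <2 2 1>
target <0 2 1> ∈ {SC,TSO,PSO}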